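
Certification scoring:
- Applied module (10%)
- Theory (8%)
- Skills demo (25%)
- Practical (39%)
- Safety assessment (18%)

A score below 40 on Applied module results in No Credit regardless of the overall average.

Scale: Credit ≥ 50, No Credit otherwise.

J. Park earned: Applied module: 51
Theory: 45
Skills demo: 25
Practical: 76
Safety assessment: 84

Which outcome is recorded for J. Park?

Applied module score 51 ≥ 40: minimum met.
Weighted total:
  Applied module 51 × 0.1 = 5.1
  Theory 45 × 0.08 = 3.6
  Skills demo 25 × 0.25 = 6.25
  Practical 76 × 0.39 = 29.64
  Safety assessment 84 × 0.18 = 15.12
Sum = 59.71
59.71 ≥ 50 → Credit

Credit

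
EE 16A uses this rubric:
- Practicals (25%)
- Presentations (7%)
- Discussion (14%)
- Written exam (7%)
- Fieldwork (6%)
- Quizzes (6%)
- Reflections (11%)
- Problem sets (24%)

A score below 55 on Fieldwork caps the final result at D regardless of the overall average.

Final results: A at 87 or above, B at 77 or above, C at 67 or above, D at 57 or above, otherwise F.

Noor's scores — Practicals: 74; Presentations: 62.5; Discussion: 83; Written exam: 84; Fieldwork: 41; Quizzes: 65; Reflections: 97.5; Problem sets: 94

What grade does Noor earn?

D

Fieldwork score 41 < 55: minimum not met.
Weighted total:
  Practicals 74 × 0.25 = 18.5
  Presentations 62.5 × 0.07 = 4.375
  Discussion 83 × 0.14 = 11.62
  Written exam 84 × 0.07 = 5.88
  Fieldwork 41 × 0.06 = 2.46
  Quizzes 65 × 0.06 = 3.9
  Reflections 97.5 × 0.11 = 10.725
  Problem sets 94 × 0.24 = 22.56
Sum = 80.02
80.02 would be B; cap at D applies → D.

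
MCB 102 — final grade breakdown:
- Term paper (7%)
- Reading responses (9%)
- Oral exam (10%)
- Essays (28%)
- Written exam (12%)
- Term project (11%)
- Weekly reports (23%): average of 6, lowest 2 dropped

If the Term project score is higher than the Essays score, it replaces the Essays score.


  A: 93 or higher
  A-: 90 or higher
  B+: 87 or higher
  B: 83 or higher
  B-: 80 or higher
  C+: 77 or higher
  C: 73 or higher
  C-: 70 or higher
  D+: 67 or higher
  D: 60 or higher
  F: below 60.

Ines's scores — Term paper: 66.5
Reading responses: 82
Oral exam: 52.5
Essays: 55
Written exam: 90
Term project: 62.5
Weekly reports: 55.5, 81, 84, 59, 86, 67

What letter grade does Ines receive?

C-

Weekly reports: drop 55.5, 59 → average of remaining 4 = 318/4 = 79.5
Term project (62.5) > Essays (55), so Essays counts as 62.5.
Weighted total:
  Term paper 66.5 × 0.07 = 4.655
  Reading responses 82 × 0.09 = 7.38
  Oral exam 52.5 × 0.1 = 5.25
  Essays 62.5 × 0.28 = 17.5
  Written exam 90 × 0.12 = 10.8
  Term project 62.5 × 0.11 = 6.875
  Weekly reports 79.5 × 0.23 = 18.285
Sum = 70.745
70.745 is ≥ 70 and < 73 → C-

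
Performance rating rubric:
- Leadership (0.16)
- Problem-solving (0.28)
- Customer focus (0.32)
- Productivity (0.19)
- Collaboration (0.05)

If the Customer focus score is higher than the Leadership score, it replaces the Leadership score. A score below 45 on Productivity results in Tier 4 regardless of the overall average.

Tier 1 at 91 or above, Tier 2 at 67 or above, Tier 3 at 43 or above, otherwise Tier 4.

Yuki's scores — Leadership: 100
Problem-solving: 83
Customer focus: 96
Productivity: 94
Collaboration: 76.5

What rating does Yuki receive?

Customer focus (96) ≤ Leadership (100), so Leadership stays at 100.
Productivity score 94 ≥ 45: minimum met.
Weighted total:
  Leadership 100 × 0.16 = 16
  Problem-solving 83 × 0.28 = 23.24
  Customer focus 96 × 0.32 = 30.72
  Productivity 94 × 0.19 = 17.86
  Collaboration 76.5 × 0.05 = 3.825
Sum = 91.645
91.645 ≥ 91 → Tier 1

Tier 1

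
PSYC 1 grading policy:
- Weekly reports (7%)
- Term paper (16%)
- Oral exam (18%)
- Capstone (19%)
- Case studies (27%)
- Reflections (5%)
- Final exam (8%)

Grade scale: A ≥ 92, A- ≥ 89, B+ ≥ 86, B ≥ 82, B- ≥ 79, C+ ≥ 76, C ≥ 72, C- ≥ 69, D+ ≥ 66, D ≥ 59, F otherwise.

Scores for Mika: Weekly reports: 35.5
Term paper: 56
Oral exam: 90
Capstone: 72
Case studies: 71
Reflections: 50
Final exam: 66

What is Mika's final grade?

D+

Weighted total:
  Weekly reports 35.5 × 0.07 = 2.485
  Term paper 56 × 0.16 = 8.96
  Oral exam 90 × 0.18 = 16.2
  Capstone 72 × 0.19 = 13.68
  Case studies 71 × 0.27 = 19.17
  Reflections 50 × 0.05 = 2.5
  Final exam 66 × 0.08 = 5.28
Sum = 68.275
68.275 is ≥ 66 and < 69 → D+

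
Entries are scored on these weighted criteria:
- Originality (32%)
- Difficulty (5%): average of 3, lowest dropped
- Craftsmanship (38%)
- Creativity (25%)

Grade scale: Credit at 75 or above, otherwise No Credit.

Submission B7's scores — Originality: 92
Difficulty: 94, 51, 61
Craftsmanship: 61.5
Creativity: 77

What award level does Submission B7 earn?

Difficulty: drop 51 → average of remaining 2 = 155/2 = 77.5
Weighted total:
  Originality 92 × 0.32 = 29.44
  Difficulty 77.5 × 0.05 = 3.875
  Craftsmanship 61.5 × 0.38 = 23.37
  Creativity 77 × 0.25 = 19.25
Sum = 75.935
75.935 ≥ 75 → Credit

Credit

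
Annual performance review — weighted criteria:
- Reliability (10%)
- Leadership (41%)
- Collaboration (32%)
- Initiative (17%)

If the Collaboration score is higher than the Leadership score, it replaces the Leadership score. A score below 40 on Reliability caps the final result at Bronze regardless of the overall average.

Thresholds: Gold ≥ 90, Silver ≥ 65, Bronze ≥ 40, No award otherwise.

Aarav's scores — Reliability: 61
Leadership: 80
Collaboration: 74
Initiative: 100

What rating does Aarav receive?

Collaboration (74) ≤ Leadership (80), so Leadership stays at 80.
Reliability score 61 ≥ 40: minimum met.
Weighted total:
  Reliability 61 × 0.1 = 6.1
  Leadership 80 × 0.41 = 32.8
  Collaboration 74 × 0.32 = 23.68
  Initiative 100 × 0.17 = 17
Sum = 79.58
79.58 is ≥ 65 and < 90 → Silver

Silver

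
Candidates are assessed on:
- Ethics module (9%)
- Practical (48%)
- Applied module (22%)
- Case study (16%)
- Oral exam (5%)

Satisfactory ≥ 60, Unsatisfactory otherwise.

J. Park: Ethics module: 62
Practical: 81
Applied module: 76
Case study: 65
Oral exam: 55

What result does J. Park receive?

Weighted total:
  Ethics module 62 × 0.09 = 5.58
  Practical 81 × 0.48 = 38.88
  Applied module 76 × 0.22 = 16.72
  Case study 65 × 0.16 = 10.4
  Oral exam 55 × 0.05 = 2.75
Sum = 74.33
74.33 ≥ 60 → Satisfactory

Satisfactory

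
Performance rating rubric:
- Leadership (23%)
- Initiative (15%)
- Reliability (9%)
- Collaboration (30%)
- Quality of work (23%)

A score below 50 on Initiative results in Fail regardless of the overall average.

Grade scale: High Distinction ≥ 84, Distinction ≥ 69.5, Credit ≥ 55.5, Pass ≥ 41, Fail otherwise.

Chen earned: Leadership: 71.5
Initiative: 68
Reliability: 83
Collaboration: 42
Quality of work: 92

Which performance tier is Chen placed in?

Initiative score 68 ≥ 50: minimum met.
Weighted total:
  Leadership 71.5 × 0.23 = 16.445
  Initiative 68 × 0.15 = 10.2
  Reliability 83 × 0.09 = 7.47
  Collaboration 42 × 0.3 = 12.6
  Quality of work 92 × 0.23 = 21.16
Sum = 67.875
67.875 is ≥ 55.5 and < 69.5 → Credit

Credit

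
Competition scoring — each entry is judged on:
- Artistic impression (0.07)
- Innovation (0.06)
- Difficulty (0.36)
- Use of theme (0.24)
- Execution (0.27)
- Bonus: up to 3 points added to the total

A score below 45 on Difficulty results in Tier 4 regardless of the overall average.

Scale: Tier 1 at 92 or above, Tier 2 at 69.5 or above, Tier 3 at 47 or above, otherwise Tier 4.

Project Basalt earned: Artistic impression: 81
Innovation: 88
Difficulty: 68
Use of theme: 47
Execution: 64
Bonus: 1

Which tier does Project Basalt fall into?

Difficulty score 68 ≥ 45: minimum met.
Weighted total:
  Artistic impression 81 × 0.07 = 5.67
  Innovation 88 × 0.06 = 5.28
  Difficulty 68 × 0.36 = 24.48
  Use of theme 47 × 0.24 = 11.28
  Execution 64 × 0.27 = 17.28
Sum = 63.99
Bonus: 63.99 + 1 = 64.99
64.99 is ≥ 47 and < 69.5 → Tier 3

Tier 3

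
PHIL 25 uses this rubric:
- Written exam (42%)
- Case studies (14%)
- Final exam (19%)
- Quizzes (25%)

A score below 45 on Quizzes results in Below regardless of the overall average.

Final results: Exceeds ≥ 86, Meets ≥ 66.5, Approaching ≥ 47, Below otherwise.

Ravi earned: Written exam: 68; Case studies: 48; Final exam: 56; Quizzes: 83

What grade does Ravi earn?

Quizzes score 83 ≥ 45: minimum met.
Weighted total:
  Written exam 68 × 0.42 = 28.56
  Case studies 48 × 0.14 = 6.72
  Final exam 56 × 0.19 = 10.64
  Quizzes 83 × 0.25 = 20.75
Sum = 66.67
66.67 is ≥ 66.5 and < 86 → Meets

Meets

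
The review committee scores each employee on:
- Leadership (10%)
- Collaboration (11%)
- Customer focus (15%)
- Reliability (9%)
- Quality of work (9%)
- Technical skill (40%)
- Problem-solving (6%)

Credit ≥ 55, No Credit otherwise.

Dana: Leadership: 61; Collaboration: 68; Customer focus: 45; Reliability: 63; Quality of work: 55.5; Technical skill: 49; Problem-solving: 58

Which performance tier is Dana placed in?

No Credit

Weighted total:
  Leadership 61 × 0.1 = 6.1
  Collaboration 68 × 0.11 = 7.48
  Customer focus 45 × 0.15 = 6.75
  Reliability 63 × 0.09 = 5.67
  Quality of work 55.5 × 0.09 = 4.995
  Technical skill 49 × 0.4 = 19.6
  Problem-solving 58 × 0.06 = 3.48
Sum = 54.075
54.075 < 55 → No Credit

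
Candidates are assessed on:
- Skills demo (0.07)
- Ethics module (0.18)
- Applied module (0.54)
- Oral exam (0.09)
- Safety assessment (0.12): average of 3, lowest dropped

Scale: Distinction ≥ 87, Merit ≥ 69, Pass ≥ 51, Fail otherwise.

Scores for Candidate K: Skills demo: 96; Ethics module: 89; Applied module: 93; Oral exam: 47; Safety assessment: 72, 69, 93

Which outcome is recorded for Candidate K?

Safety assessment: drop 69 → average of remaining 2 = 165/2 = 82.5
Weighted total:
  Skills demo 96 × 0.07 = 6.72
  Ethics module 89 × 0.18 = 16.02
  Applied module 93 × 0.54 = 50.22
  Oral exam 47 × 0.09 = 4.23
  Safety assessment 82.5 × 0.12 = 9.9
Sum = 87.09
87.09 ≥ 87 → Distinction

Distinction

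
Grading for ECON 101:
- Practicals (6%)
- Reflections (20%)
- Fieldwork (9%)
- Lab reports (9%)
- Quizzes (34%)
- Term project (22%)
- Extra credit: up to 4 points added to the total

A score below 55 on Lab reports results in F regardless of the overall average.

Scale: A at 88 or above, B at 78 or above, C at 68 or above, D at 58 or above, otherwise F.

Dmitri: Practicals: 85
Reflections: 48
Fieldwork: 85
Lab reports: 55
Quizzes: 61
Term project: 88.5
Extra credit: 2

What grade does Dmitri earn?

Lab reports score 55 ≥ 55: minimum met.
Weighted total:
  Practicals 85 × 0.06 = 5.1
  Reflections 48 × 0.2 = 9.6
  Fieldwork 85 × 0.09 = 7.65
  Lab reports 55 × 0.09 = 4.95
  Quizzes 61 × 0.34 = 20.74
  Term project 88.5 × 0.22 = 19.47
Sum = 67.51
Extra credit: 67.51 + 2 = 69.51
69.51 is ≥ 68 and < 78 → C

C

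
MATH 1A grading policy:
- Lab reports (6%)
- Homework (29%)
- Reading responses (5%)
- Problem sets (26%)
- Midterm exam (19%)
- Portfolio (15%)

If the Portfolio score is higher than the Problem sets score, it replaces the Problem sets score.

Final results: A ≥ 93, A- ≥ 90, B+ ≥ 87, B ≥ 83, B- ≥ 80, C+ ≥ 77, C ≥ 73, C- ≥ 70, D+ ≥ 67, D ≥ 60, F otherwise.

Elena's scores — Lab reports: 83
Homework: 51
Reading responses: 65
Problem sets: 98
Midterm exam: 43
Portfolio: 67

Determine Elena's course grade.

D

Portfolio (67) ≤ Problem sets (98), so Problem sets stays at 98.
Weighted total:
  Lab reports 83 × 0.06 = 4.98
  Homework 51 × 0.29 = 14.79
  Reading responses 65 × 0.05 = 3.25
  Problem sets 98 × 0.26 = 25.48
  Midterm exam 43 × 0.19 = 8.17
  Portfolio 67 × 0.15 = 10.05
Sum = 66.72
66.72 is ≥ 60 and < 67 → D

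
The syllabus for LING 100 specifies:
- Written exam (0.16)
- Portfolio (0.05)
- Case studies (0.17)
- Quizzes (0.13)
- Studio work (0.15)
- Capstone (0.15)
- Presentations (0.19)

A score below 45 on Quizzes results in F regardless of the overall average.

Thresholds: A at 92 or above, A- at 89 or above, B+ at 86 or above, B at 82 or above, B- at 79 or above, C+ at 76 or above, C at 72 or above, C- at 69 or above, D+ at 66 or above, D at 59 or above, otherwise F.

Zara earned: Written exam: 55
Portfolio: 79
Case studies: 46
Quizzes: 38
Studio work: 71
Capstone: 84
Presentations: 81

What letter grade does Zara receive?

Quizzes score 38 < 45: minimum not met.
Weighted total:
  Written exam 55 × 0.16 = 8.8
  Portfolio 79 × 0.05 = 3.95
  Case studies 46 × 0.17 = 7.82
  Quizzes 38 × 0.13 = 4.94
  Studio work 71 × 0.15 = 10.65
  Capstone 84 × 0.15 = 12.6
  Presentations 81 × 0.19 = 15.39
Sum = 64.15
Because the Quizzes minimum was not met, the result is F.

F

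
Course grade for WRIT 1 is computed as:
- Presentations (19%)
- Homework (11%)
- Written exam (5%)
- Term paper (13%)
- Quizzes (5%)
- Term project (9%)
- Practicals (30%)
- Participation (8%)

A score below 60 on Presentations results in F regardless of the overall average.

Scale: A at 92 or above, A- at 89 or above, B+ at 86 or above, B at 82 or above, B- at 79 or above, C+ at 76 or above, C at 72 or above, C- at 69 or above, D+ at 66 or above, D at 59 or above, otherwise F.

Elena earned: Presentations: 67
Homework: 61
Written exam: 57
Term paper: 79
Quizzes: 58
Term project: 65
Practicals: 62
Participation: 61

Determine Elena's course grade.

D

Presentations score 67 ≥ 60: minimum met.
Weighted total:
  Presentations 67 × 0.19 = 12.73
  Homework 61 × 0.11 = 6.71
  Written exam 57 × 0.05 = 2.85
  Term paper 79 × 0.13 = 10.27
  Quizzes 58 × 0.05 = 2.9
  Term project 65 × 0.09 = 5.85
  Practicals 62 × 0.3 = 18.6
  Participation 61 × 0.08 = 4.88
Sum = 64.79
64.79 is ≥ 59 and < 66 → D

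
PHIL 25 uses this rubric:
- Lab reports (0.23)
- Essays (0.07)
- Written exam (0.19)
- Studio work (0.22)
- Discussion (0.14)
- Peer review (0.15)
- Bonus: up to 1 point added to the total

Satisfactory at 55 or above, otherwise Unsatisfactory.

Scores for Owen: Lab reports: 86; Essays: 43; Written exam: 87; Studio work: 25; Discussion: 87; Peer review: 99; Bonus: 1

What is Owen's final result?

Weighted total:
  Lab reports 86 × 0.23 = 19.78
  Essays 43 × 0.07 = 3.01
  Written exam 87 × 0.19 = 16.53
  Studio work 25 × 0.22 = 5.5
  Discussion 87 × 0.14 = 12.18
  Peer review 99 × 0.15 = 14.85
Sum = 71.85
Bonus: 71.85 + 1 = 72.85
72.85 ≥ 55 → Satisfactory

Satisfactory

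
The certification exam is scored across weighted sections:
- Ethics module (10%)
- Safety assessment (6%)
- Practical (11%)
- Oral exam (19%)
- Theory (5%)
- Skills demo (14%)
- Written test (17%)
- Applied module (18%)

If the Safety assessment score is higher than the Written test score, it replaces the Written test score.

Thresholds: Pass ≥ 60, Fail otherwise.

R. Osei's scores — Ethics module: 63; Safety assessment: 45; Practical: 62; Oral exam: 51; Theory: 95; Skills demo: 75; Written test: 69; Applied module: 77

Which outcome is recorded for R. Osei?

Safety assessment (45) ≤ Written test (69), so Written test stays at 69.
Weighted total:
  Ethics module 63 × 0.1 = 6.3
  Safety assessment 45 × 0.06 = 2.7
  Practical 62 × 0.11 = 6.82
  Oral exam 51 × 0.19 = 9.69
  Theory 95 × 0.05 = 4.75
  Skills demo 75 × 0.14 = 10.5
  Written test 69 × 0.17 = 11.73
  Applied module 77 × 0.18 = 13.86
Sum = 66.35
66.35 ≥ 60 → Pass

Pass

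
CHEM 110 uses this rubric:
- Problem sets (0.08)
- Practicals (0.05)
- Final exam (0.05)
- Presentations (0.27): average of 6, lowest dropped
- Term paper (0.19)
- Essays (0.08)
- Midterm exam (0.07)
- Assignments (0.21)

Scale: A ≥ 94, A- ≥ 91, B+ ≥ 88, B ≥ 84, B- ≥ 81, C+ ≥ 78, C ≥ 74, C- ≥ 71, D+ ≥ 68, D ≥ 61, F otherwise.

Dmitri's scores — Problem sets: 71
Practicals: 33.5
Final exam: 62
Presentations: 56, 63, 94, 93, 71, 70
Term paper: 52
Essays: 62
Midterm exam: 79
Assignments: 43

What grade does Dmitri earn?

Presentations: drop 56 → average of remaining 5 = 391/5 = 78.2
Weighted total:
  Problem sets 71 × 0.08 = 5.68
  Practicals 33.5 × 0.05 = 1.675
  Final exam 62 × 0.05 = 3.1
  Presentations 78.2 × 0.27 = 21.114
  Term paper 52 × 0.19 = 9.88
  Essays 62 × 0.08 = 4.96
  Midterm exam 79 × 0.07 = 5.53
  Assignments 43 × 0.21 = 9.03
Sum = 60.969
60.969 < 61 → F

F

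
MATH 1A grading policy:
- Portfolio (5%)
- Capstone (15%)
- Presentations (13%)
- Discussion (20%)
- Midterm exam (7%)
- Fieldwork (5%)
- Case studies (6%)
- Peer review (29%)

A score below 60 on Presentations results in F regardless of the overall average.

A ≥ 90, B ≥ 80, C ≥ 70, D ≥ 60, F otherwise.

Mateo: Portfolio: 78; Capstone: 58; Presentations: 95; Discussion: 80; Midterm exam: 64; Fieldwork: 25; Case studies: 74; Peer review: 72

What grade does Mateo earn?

Presentations score 95 ≥ 60: minimum met.
Weighted total:
  Portfolio 78 × 0.05 = 3.9
  Capstone 58 × 0.15 = 8.7
  Presentations 95 × 0.13 = 12.35
  Discussion 80 × 0.2 = 16
  Midterm exam 64 × 0.07 = 4.48
  Fieldwork 25 × 0.05 = 1.25
  Case studies 74 × 0.06 = 4.44
  Peer review 72 × 0.29 = 20.88
Sum = 72
72 is ≥ 70 and < 80 → C

C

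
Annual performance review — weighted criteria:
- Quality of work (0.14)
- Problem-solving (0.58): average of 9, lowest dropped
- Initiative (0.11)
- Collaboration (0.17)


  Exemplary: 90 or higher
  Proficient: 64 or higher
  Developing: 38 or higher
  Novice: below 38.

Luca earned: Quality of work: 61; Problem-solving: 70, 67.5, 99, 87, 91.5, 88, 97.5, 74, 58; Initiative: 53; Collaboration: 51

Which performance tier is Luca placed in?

Proficient

Problem-solving: drop 58 → average of remaining 8 = 674.5/8 = 84.3125
Weighted total:
  Quality of work 61 × 0.14 = 8.54
  Problem-solving 84.3125 × 0.58 = 48.90125
  Initiative 53 × 0.11 = 5.83
  Collaboration 51 × 0.17 = 8.67
Sum = 71.94125
71.94125 is ≥ 64 and < 90 → Proficient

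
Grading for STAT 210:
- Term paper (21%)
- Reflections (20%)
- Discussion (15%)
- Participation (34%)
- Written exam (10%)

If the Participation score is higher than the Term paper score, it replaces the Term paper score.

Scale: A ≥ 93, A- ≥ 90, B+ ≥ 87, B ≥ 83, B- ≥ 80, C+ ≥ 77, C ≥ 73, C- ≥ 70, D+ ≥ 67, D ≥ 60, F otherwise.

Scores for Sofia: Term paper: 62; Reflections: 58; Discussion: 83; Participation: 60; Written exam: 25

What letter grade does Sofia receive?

F

Participation (60) ≤ Term paper (62), so Term paper stays at 62.
Weighted total:
  Term paper 62 × 0.21 = 13.02
  Reflections 58 × 0.2 = 11.6
  Discussion 83 × 0.15 = 12.45
  Participation 60 × 0.34 = 20.4
  Written exam 25 × 0.1 = 2.5
Sum = 59.97
59.97 < 60 → F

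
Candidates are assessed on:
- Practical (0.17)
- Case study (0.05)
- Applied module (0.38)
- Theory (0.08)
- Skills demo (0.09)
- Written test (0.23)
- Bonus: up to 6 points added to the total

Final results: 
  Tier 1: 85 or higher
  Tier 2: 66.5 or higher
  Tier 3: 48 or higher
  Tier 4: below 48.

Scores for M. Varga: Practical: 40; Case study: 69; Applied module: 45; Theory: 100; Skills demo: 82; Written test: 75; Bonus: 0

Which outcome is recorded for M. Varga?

Tier 3

Weighted total:
  Practical 40 × 0.17 = 6.8
  Case study 69 × 0.05 = 3.45
  Applied module 45 × 0.38 = 17.1
  Theory 100 × 0.08 = 8
  Skills demo 82 × 0.09 = 7.38
  Written test 75 × 0.23 = 17.25
Sum = 59.98
Bonus: 59.98 + 0 = 59.98
59.98 is ≥ 48 and < 66.5 → Tier 3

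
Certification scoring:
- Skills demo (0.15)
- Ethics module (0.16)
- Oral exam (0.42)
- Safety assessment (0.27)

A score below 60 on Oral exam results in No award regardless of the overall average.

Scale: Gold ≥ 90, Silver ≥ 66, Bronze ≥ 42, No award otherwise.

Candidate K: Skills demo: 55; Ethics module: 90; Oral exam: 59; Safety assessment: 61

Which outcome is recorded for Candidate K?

Oral exam score 59 < 60: minimum not met.
Weighted total:
  Skills demo 55 × 0.15 = 8.25
  Ethics module 90 × 0.16 = 14.4
  Oral exam 59 × 0.42 = 24.78
  Safety assessment 61 × 0.27 = 16.47
Sum = 63.9
Because the Oral exam minimum was not met, the result is No award.

No award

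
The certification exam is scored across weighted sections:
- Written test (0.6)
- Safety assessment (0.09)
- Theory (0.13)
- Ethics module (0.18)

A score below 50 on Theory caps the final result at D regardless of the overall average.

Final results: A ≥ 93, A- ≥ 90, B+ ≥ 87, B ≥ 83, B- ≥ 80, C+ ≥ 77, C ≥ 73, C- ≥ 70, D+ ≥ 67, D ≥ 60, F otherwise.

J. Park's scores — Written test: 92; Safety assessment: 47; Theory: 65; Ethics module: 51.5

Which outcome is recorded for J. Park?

Theory score 65 ≥ 50: minimum met.
Weighted total:
  Written test 92 × 0.6 = 55.2
  Safety assessment 47 × 0.09 = 4.23
  Theory 65 × 0.13 = 8.45
  Ethics module 51.5 × 0.18 = 9.27
Sum = 77.15
77.15 is ≥ 77 and < 80 → C+

C+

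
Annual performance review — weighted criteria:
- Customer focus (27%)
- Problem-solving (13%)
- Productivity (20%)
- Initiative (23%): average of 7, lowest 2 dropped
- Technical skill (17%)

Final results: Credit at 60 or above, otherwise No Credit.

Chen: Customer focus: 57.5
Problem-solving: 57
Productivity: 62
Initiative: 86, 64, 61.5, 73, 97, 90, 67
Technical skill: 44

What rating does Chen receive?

Credit

Initiative: drop 61.5, 64 → average of remaining 5 = 413/5 = 82.6
Weighted total:
  Customer focus 57.5 × 0.27 = 15.525
  Problem-solving 57 × 0.13 = 7.41
  Productivity 62 × 0.2 = 12.4
  Initiative 82.6 × 0.23 = 18.998
  Technical skill 44 × 0.17 = 7.48
Sum = 61.813
61.813 ≥ 60 → Credit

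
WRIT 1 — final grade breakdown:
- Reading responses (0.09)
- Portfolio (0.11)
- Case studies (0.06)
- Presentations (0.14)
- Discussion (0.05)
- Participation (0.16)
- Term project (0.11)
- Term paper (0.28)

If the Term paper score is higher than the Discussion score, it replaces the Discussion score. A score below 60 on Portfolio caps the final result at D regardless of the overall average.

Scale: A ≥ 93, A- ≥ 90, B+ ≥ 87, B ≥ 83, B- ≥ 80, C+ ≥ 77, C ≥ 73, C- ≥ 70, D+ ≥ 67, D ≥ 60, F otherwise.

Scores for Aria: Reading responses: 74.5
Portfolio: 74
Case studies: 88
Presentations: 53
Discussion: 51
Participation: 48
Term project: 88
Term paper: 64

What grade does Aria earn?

D

Term paper (64) > Discussion (51), so Discussion counts as 64.
Portfolio score 74 ≥ 60: minimum met.
Weighted total:
  Reading responses 74.5 × 0.09 = 6.705
  Portfolio 74 × 0.11 = 8.14
  Case studies 88 × 0.06 = 5.28
  Presentations 53 × 0.14 = 7.42
  Discussion 64 × 0.05 = 3.2
  Participation 48 × 0.16 = 7.68
  Term project 88 × 0.11 = 9.68
  Term paper 64 × 0.28 = 17.92
Sum = 66.025
66.025 is ≥ 60 and < 67 → D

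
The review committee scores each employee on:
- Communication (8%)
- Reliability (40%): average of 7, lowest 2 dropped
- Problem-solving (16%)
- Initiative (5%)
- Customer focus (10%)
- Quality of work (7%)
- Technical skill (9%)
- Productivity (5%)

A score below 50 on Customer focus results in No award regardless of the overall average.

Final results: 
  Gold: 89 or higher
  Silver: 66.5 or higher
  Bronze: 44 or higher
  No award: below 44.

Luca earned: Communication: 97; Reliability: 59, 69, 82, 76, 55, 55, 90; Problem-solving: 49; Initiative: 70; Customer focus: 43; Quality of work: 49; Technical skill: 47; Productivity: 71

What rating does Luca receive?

Reliability: drop 55, 55 → average of remaining 5 = 376/5 = 75.2
Customer focus score 43 < 50: minimum not met.
Weighted total:
  Communication 97 × 0.08 = 7.76
  Reliability 75.2 × 0.4 = 30.08
  Problem-solving 49 × 0.16 = 7.84
  Initiative 70 × 0.05 = 3.5
  Customer focus 43 × 0.1 = 4.3
  Quality of work 49 × 0.07 = 3.43
  Technical skill 47 × 0.09 = 4.23
  Productivity 71 × 0.05 = 3.55
Sum = 64.69
Because the Customer focus minimum was not met, the result is No award.

No award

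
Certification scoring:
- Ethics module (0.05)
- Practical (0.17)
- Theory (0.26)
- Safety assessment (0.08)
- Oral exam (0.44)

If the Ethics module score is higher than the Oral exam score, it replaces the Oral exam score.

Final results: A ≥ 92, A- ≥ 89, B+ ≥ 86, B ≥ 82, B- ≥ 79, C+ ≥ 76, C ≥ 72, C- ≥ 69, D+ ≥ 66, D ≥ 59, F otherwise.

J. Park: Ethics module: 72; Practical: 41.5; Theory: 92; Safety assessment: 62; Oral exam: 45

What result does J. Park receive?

C-

Ethics module (72) > Oral exam (45), so Oral exam counts as 72.
Weighted total:
  Ethics module 72 × 0.05 = 3.6
  Practical 41.5 × 0.17 = 7.055
  Theory 92 × 0.26 = 23.92
  Safety assessment 62 × 0.08 = 4.96
  Oral exam 72 × 0.44 = 31.68
Sum = 71.215
71.215 is ≥ 69 and < 72 → C-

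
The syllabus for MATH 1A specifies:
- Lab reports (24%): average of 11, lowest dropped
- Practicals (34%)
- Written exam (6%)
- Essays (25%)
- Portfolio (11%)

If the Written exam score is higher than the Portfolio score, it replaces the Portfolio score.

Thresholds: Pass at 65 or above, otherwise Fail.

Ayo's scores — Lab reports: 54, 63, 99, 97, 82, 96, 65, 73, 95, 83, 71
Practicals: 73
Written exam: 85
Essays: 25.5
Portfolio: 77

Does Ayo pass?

Pass

Lab reports: drop 54 → average of remaining 10 = 824/10 = 82.4
Written exam (85) > Portfolio (77), so Portfolio counts as 85.
Weighted total:
  Lab reports 82.4 × 0.24 = 19.776
  Practicals 73 × 0.34 = 24.82
  Written exam 85 × 0.06 = 5.1
  Essays 25.5 × 0.25 = 6.375
  Portfolio 85 × 0.11 = 9.35
Sum = 65.421
65.421 ≥ 65 → Pass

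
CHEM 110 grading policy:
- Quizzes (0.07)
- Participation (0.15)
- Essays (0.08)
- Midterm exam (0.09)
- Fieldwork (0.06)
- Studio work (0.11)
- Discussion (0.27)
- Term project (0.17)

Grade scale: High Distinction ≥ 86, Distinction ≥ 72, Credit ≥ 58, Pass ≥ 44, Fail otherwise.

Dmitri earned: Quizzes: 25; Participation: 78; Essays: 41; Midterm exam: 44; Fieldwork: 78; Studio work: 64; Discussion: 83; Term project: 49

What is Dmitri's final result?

Weighted total:
  Quizzes 25 × 0.07 = 1.75
  Participation 78 × 0.15 = 11.7
  Essays 41 × 0.08 = 3.28
  Midterm exam 44 × 0.09 = 3.96
  Fieldwork 78 × 0.06 = 4.68
  Studio work 64 × 0.11 = 7.04
  Discussion 83 × 0.27 = 22.41
  Term project 49 × 0.17 = 8.33
Sum = 63.15
63.15 is ≥ 58 and < 72 → Credit

Credit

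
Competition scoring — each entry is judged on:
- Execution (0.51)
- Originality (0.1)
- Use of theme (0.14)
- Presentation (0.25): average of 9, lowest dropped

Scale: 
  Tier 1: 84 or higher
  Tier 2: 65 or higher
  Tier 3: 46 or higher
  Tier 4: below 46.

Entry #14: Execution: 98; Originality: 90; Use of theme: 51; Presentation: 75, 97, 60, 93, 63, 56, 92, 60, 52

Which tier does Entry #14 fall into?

Tier 1

Presentation: drop 52 → average of remaining 8 = 596/8 = 74.5
Weighted total:
  Execution 98 × 0.51 = 49.98
  Originality 90 × 0.1 = 9
  Use of theme 51 × 0.14 = 7.14
  Presentation 74.5 × 0.25 = 18.625
Sum = 84.745
84.745 ≥ 84 → Tier 1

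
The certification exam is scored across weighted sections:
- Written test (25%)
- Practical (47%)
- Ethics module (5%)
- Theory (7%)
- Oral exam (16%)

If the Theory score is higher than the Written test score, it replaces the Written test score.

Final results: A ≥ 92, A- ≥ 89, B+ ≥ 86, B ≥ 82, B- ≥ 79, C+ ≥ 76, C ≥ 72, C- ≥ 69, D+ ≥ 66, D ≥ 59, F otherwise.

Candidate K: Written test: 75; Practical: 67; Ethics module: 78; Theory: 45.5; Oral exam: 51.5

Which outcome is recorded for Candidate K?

D

Theory (45.5) ≤ Written test (75), so Written test stays at 75.
Weighted total:
  Written test 75 × 0.25 = 18.75
  Practical 67 × 0.47 = 31.49
  Ethics module 78 × 0.05 = 3.9
  Theory 45.5 × 0.07 = 3.185
  Oral exam 51.5 × 0.16 = 8.24
Sum = 65.565
65.565 is ≥ 59 and < 66 → D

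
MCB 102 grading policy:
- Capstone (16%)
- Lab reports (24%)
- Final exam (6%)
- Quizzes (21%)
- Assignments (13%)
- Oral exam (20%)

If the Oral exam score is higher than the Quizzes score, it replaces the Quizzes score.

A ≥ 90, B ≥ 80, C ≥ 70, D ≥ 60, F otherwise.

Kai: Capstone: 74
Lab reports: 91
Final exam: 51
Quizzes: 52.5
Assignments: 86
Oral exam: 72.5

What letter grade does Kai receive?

Oral exam (72.5) > Quizzes (52.5), so Quizzes counts as 72.5.
Weighted total:
  Capstone 74 × 0.16 = 11.84
  Lab reports 91 × 0.24 = 21.84
  Final exam 51 × 0.06 = 3.06
  Quizzes 72.5 × 0.21 = 15.225
  Assignments 86 × 0.13 = 11.18
  Oral exam 72.5 × 0.2 = 14.5
Sum = 77.645
77.645 is ≥ 70 and < 80 → C

C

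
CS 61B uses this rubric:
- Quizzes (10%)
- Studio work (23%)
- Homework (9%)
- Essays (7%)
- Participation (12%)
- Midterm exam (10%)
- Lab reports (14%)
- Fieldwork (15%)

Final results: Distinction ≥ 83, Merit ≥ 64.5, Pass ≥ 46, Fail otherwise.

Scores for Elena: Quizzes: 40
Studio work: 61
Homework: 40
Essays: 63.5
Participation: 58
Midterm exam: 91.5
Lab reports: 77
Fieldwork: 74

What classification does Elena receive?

Pass

Weighted total:
  Quizzes 40 × 0.1 = 4
  Studio work 61 × 0.23 = 14.03
  Homework 40 × 0.09 = 3.6
  Essays 63.5 × 0.07 = 4.445
  Participation 58 × 0.12 = 6.96
  Midterm exam 91.5 × 0.1 = 9.15
  Lab reports 77 × 0.14 = 10.78
  Fieldwork 74 × 0.15 = 11.1
Sum = 64.065
64.065 is ≥ 46 and < 64.5 → Pass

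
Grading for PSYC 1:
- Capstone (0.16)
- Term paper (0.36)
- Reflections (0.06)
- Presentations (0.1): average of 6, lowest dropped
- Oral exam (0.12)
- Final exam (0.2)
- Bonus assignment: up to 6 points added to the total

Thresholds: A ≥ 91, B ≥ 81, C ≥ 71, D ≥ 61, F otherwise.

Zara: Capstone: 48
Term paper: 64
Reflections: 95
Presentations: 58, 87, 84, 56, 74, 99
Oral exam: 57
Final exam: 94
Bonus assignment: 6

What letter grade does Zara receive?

C

Presentations: drop 56 → average of remaining 5 = 402/5 = 80.4
Weighted total:
  Capstone 48 × 0.16 = 7.68
  Term paper 64 × 0.36 = 23.04
  Reflections 95 × 0.06 = 5.7
  Presentations 80.4 × 0.1 = 8.04
  Oral exam 57 × 0.12 = 6.84
  Final exam 94 × 0.2 = 18.8
Sum = 70.1
Bonus assignment: 70.1 + 6 = 76.1
76.1 is ≥ 71 and < 81 → C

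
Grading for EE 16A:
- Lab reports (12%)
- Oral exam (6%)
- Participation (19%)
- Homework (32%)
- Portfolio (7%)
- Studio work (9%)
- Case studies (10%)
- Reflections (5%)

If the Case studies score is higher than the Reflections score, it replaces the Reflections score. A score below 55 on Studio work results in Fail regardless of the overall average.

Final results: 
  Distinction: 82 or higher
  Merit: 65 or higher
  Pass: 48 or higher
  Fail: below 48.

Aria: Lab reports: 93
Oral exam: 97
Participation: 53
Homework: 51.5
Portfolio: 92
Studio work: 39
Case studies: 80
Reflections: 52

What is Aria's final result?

Case studies (80) > Reflections (52), so Reflections counts as 80.
Studio work score 39 < 55: minimum not met.
Weighted total:
  Lab reports 93 × 0.12 = 11.16
  Oral exam 97 × 0.06 = 5.82
  Participation 53 × 0.19 = 10.07
  Homework 51.5 × 0.32 = 16.48
  Portfolio 92 × 0.07 = 6.44
  Studio work 39 × 0.09 = 3.51
  Case studies 80 × 0.1 = 8
  Reflections 80 × 0.05 = 4
Sum = 65.48
Because the Studio work minimum was not met, the result is Fail.

Fail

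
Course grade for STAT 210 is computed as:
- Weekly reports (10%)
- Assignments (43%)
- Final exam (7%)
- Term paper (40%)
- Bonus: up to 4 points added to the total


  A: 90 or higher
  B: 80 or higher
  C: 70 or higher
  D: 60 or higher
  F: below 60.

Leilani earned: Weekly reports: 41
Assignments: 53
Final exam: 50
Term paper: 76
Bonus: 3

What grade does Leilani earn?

D

Weighted total:
  Weekly reports 41 × 0.1 = 4.1
  Assignments 53 × 0.43 = 22.79
  Final exam 50 × 0.07 = 3.5
  Term paper 76 × 0.4 = 30.4
Sum = 60.79
Bonus: 60.79 + 3 = 63.79
63.79 is ≥ 60 and < 70 → D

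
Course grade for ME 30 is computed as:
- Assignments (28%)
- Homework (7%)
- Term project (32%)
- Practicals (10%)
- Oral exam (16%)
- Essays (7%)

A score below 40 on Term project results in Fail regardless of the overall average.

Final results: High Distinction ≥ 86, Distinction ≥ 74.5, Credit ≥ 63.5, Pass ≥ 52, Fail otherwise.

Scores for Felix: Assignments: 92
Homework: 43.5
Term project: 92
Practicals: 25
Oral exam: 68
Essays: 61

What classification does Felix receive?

Term project score 92 ≥ 40: minimum met.
Weighted total:
  Assignments 92 × 0.28 = 25.76
  Homework 43.5 × 0.07 = 3.045
  Term project 92 × 0.32 = 29.44
  Practicals 25 × 0.1 = 2.5
  Oral exam 68 × 0.16 = 10.88
  Essays 61 × 0.07 = 4.27
Sum = 75.895
75.895 is ≥ 74.5 and < 86 → Distinction

Distinction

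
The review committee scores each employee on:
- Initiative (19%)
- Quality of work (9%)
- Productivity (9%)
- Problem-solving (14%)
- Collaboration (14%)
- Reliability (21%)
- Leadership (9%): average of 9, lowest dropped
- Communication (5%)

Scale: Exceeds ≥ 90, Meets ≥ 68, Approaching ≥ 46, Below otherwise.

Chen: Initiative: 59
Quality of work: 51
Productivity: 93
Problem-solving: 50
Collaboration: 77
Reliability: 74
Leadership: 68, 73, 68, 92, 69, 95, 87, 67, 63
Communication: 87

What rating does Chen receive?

Meets

Leadership: drop 63 → average of remaining 8 = 619/8 = 77.375
Weighted total:
  Initiative 59 × 0.19 = 11.21
  Quality of work 51 × 0.09 = 4.59
  Productivity 93 × 0.09 = 8.37
  Problem-solving 50 × 0.14 = 7
  Collaboration 77 × 0.14 = 10.78
  Reliability 74 × 0.21 = 15.54
  Leadership 77.375 × 0.09 = 6.96375
  Communication 87 × 0.05 = 4.35
Sum = 68.80375
68.80375 is ≥ 68 and < 90 → Meets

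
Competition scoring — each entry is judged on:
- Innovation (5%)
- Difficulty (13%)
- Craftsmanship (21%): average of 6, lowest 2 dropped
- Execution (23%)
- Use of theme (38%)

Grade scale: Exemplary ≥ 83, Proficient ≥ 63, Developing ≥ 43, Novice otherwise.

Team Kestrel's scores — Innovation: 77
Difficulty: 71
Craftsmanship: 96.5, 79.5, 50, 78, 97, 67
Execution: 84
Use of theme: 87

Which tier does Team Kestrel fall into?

Exemplary

Craftsmanship: drop 50, 67 → average of remaining 4 = 351/4 = 87.75
Weighted total:
  Innovation 77 × 0.05 = 3.85
  Difficulty 71 × 0.13 = 9.23
  Craftsmanship 87.75 × 0.21 = 18.4275
  Execution 84 × 0.23 = 19.32
  Use of theme 87 × 0.38 = 33.06
Sum = 83.8875
83.8875 ≥ 83 → Exemplary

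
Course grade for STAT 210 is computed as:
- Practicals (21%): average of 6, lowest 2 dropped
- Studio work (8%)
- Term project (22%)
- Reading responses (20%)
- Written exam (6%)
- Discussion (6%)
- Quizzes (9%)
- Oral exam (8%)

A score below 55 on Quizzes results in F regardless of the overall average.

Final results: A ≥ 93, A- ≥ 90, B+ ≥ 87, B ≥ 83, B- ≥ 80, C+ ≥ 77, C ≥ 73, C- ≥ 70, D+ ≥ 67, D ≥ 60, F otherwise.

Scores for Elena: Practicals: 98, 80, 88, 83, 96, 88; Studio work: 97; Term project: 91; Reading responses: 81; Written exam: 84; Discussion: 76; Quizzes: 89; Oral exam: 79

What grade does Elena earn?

Practicals: drop 80, 83 → average of remaining 4 = 370/4 = 92.5
Quizzes score 89 ≥ 55: minimum met.
Weighted total:
  Practicals 92.5 × 0.21 = 19.425
  Studio work 97 × 0.08 = 7.76
  Term project 91 × 0.22 = 20.02
  Reading responses 81 × 0.2 = 16.2
  Written exam 84 × 0.06 = 5.04
  Discussion 76 × 0.06 = 4.56
  Quizzes 89 × 0.09 = 8.01
  Oral exam 79 × 0.08 = 6.32
Sum = 87.335
87.335 is ≥ 87 and < 90 → B+

B+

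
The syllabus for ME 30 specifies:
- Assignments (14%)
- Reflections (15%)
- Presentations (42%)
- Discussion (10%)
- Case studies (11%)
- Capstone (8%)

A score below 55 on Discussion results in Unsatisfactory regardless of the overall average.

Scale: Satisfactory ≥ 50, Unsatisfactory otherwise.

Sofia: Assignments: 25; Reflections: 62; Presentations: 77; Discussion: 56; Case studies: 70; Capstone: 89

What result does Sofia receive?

Satisfactory

Discussion score 56 ≥ 55: minimum met.
Weighted total:
  Assignments 25 × 0.14 = 3.5
  Reflections 62 × 0.15 = 9.3
  Presentations 77 × 0.42 = 32.34
  Discussion 56 × 0.1 = 5.6
  Case studies 70 × 0.11 = 7.7
  Capstone 89 × 0.08 = 7.12
Sum = 65.56
65.56 ≥ 50 → Satisfactory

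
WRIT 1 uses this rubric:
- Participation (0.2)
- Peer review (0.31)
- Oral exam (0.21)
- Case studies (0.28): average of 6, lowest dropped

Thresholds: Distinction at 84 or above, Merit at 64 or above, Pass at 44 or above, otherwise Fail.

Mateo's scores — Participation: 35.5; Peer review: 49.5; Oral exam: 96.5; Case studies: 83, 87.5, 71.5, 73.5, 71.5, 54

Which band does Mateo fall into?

Case studies: drop 54 → average of remaining 5 = 387/5 = 77.4
Weighted total:
  Participation 35.5 × 0.2 = 7.1
  Peer review 49.5 × 0.31 = 15.345
  Oral exam 96.5 × 0.21 = 20.265
  Case studies 77.4 × 0.28 = 21.672
Sum = 64.382
64.382 is ≥ 64 and < 84 → Merit

Merit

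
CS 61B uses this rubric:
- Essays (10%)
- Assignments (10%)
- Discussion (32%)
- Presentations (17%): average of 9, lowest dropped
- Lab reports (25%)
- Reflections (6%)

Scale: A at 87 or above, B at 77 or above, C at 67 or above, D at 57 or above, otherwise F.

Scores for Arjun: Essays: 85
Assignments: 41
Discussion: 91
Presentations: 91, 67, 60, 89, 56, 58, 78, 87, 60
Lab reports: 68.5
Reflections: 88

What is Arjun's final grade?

C

Presentations: drop 56 → average of remaining 8 = 590/8 = 73.75
Weighted total:
  Essays 85 × 0.1 = 8.5
  Assignments 41 × 0.1 = 4.1
  Discussion 91 × 0.32 = 29.12
  Presentations 73.75 × 0.17 = 12.5375
  Lab reports 68.5 × 0.25 = 17.125
  Reflections 88 × 0.06 = 5.28
Sum = 76.6625
76.6625 is ≥ 67 and < 77 → C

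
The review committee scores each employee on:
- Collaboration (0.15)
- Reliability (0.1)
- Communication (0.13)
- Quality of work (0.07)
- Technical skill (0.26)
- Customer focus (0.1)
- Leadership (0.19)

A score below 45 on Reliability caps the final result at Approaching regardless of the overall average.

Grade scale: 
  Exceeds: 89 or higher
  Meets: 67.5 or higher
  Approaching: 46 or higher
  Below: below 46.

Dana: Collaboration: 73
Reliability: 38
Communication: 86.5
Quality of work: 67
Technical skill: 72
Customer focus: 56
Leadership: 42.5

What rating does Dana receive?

Approaching

Reliability score 38 < 45: minimum not met.
Weighted total:
  Collaboration 73 × 0.15 = 10.95
  Reliability 38 × 0.1 = 3.8
  Communication 86.5 × 0.13 = 11.245
  Quality of work 67 × 0.07 = 4.69
  Technical skill 72 × 0.26 = 18.72
  Customer focus 56 × 0.1 = 5.6
  Leadership 42.5 × 0.19 = 8.075
Sum = 63.08
63.08 would be Approaching; cap at Approaching applies → Approaching.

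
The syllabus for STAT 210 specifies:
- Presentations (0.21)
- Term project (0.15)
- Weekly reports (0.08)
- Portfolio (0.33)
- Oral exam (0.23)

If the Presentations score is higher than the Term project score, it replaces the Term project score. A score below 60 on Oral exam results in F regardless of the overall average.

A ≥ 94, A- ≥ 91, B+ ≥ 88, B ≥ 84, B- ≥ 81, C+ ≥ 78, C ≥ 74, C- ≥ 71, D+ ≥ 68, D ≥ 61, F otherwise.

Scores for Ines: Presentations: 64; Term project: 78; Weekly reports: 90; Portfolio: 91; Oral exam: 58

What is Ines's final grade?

F

Presentations (64) ≤ Term project (78), so Term project stays at 78.
Oral exam score 58 < 60: minimum not met.
Weighted total:
  Presentations 64 × 0.21 = 13.44
  Term project 78 × 0.15 = 11.7
  Weekly reports 90 × 0.08 = 7.2
  Portfolio 91 × 0.33 = 30.03
  Oral exam 58 × 0.23 = 13.34
Sum = 75.71
Because the Oral exam minimum was not met, the result is F.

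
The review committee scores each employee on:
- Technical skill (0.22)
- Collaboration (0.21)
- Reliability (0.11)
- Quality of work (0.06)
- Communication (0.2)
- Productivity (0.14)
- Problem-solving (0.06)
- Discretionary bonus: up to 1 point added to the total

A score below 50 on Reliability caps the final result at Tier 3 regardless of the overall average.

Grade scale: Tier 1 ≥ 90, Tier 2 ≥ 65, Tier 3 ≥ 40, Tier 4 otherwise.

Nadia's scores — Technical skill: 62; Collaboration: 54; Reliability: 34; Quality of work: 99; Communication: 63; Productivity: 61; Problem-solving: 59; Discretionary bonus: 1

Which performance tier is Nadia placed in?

Tier 3

Reliability score 34 < 50: minimum not met.
Weighted total:
  Technical skill 62 × 0.22 = 13.64
  Collaboration 54 × 0.21 = 11.34
  Reliability 34 × 0.11 = 3.74
  Quality of work 99 × 0.06 = 5.94
  Communication 63 × 0.2 = 12.6
  Productivity 61 × 0.14 = 8.54
  Problem-solving 59 × 0.06 = 3.54
Sum = 59.34
Discretionary bonus: 59.34 + 1 = 60.34
60.34 would be Tier 3; cap at Tier 3 applies → Tier 3.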